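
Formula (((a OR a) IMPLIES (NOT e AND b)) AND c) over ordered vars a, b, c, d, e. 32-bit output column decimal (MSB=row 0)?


Formula: (((a OR a) IMPLIES (NOT e AND b)) AND c) over a, b, c, d, e (32 rows)
Evaluate each row (bits = a,b,c,d,e, MSB first):
  row 0 [00000]: (((0 OR 0) IMPLIES (NOT 0 AND 0)) AND 0) -> 0
  row 1 [00001]: (((0 OR 0) IMPLIES (NOT 1 AND 0)) AND 0) -> 0
  row 2 [00010]: (((0 OR 0) IMPLIES (NOT 0 AND 0)) AND 0) -> 0
  row 3 [00011]: (((0 OR 0) IMPLIES (NOT 1 AND 0)) AND 0) -> 0
  row 4 [00100]: (((0 OR 0) IMPLIES (NOT 0 AND 0)) AND 1) -> 1
  row 5 [00101]: (((0 OR 0) IMPLIES (NOT 1 AND 0)) AND 1) -> 1
  row 6 [00110]: (((0 OR 0) IMPLIES (NOT 0 AND 0)) AND 1) -> 1
  row 7 [00111]: (((0 OR 0) IMPLIES (NOT 1 AND 0)) AND 1) -> 1
  row 8 [01000]: (((0 OR 0) IMPLIES (NOT 0 AND 1)) AND 0) -> 0
  row 9 [01001]: (((0 OR 0) IMPLIES (NOT 1 AND 1)) AND 0) -> 0
  row 10 [01010]: (((0 OR 0) IMPLIES (NOT 0 AND 1)) AND 0) -> 0
  row 11 [01011]: (((0 OR 0) IMPLIES (NOT 1 AND 1)) AND 0) -> 0
  row 12 [01100]: (((0 OR 0) IMPLIES (NOT 0 AND 1)) AND 1) -> 1
  row 13 [01101]: (((0 OR 0) IMPLIES (NOT 1 AND 1)) AND 1) -> 1
  row 14 [01110]: (((0 OR 0) IMPLIES (NOT 0 AND 1)) AND 1) -> 1
  row 15 [01111]: (((0 OR 0) IMPLIES (NOT 1 AND 1)) AND 1) -> 1
  row 16 [10000]: (((1 OR 1) IMPLIES (NOT 0 AND 0)) AND 0) -> 0
  row 17 [10001]: (((1 OR 1) IMPLIES (NOT 1 AND 0)) AND 0) -> 0
  row 18 [10010]: (((1 OR 1) IMPLIES (NOT 0 AND 0)) AND 0) -> 0
  row 19 [10011]: (((1 OR 1) IMPLIES (NOT 1 AND 0)) AND 0) -> 0
  row 20 [10100]: (((1 OR 1) IMPLIES (NOT 0 AND 0)) AND 1) -> 0
  row 21 [10101]: (((1 OR 1) IMPLIES (NOT 1 AND 0)) AND 1) -> 0
  row 22 [10110]: (((1 OR 1) IMPLIES (NOT 0 AND 0)) AND 1) -> 0
  row 23 [10111]: (((1 OR 1) IMPLIES (NOT 1 AND 0)) AND 1) -> 0
  row 24 [11000]: (((1 OR 1) IMPLIES (NOT 0 AND 1)) AND 0) -> 0
  row 25 [11001]: (((1 OR 1) IMPLIES (NOT 1 AND 1)) AND 0) -> 0
  row 26 [11010]: (((1 OR 1) IMPLIES (NOT 0 AND 1)) AND 0) -> 0
  row 27 [11011]: (((1 OR 1) IMPLIES (NOT 1 AND 1)) AND 0) -> 0
  row 28 [11100]: (((1 OR 1) IMPLIES (NOT 0 AND 1)) AND 1) -> 1
  row 29 [11101]: (((1 OR 1) IMPLIES (NOT 1 AND 1)) AND 1) -> 0
  row 30 [11110]: (((1 OR 1) IMPLIES (NOT 0 AND 1)) AND 1) -> 1
  row 31 [11111]: (((1 OR 1) IMPLIES (NOT 1 AND 1)) AND 1) -> 0
Full result column, 4 rows per line (a,b,c fixed per line; d,e runs 00..11 left to right):
  rows 0-3 [a,b,c=000]: 0000  = hex 0
  rows 4-7 [a,b,c=001]: 1111  = hex F
  rows 8-11 [a,b,c=010]: 0000  = hex 0
  rows 12-15 [a,b,c=011]: 1111  = hex F
  rows 16-19 [a,b,c=100]: 0000  = hex 0
  rows 20-23 [a,b,c=101]: 0000  = hex 0
  rows 24-27 [a,b,c=110]: 0000  = hex 0
  rows 28-31 [a,b,c=111]: 1010  = hex A
Output column (row 0 .. row 31) = 00001111000011110000000000001010
Output column grouped in 4s = 0000 1111 0000 1111 0000 0000 0000 1010 = 0x0F0F000A
Convert to decimal digit by digit (value = value*16 + digit):
  0 -> 0
  0*16 + 15 (F) = 15
  15*16 + 0 = 240
  240*16 + 15 (F) = 3855
  3855*16 + 0 = 61680
  61680*16 + 0 = 986880
  986880*16 + 0 = 15790080
  15790080*16 + 10 (A) = 252641290
Decimal = 252641290

252641290


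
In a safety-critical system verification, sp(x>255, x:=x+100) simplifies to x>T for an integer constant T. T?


Formula: sp(P, x:=E) = exists old_x. (x = E[old_x/x]) AND P[old_x/x] (old_x is the value of x before the assignment; eliminate old_x by solving x = E[old_x/x] for old_x)
Step 1: Precondition P: x>255, i.e. old_x > 255
Step 2: Assignment gives x = old_x + 100, so old_x = x - 100
Step 3: Substitute into P: x - 100 > 255
Step 4: Simplify: x > 255+100 = 355

355


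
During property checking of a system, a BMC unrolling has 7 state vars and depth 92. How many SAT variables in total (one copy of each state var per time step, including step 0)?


BMC unrolls to depth k, creating one copy of each state var for steps 0..k.
Step count = 92 + 1 = 93 (steps 0 through 92)
Vars per step = 7
Total = 7 * 93 = 651

651


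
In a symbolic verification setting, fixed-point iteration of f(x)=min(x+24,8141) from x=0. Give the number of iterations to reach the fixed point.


Step 1: x=0, cap=8141, increment=24
Step 2: x grows by 24 each step until capped at 8141; fixed point is x=8141
Step 3: iterations = ceil(8141/24) = 340

340


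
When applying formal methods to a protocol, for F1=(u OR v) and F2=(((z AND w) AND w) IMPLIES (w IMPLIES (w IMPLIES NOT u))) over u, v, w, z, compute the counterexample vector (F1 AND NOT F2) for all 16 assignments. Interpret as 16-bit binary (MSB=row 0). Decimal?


F1 = (u OR v)
F2 = (((z AND w) AND w) IMPLIES (w IMPLIES (w IMPLIES NOT u)))
Counterexample to F1=>F2 is where F1=1 and F2=0.
Evaluate each row (bits = u,v,w,z, MSB first):
  row 0 [0000]: F1=0 F2=1 -> F1&~F2 -> 0
  row 1 [0001]: F1=0 F2=1 -> F1&~F2 -> 0
  row 2 [0010]: F1=0 F2=1 -> F1&~F2 -> 0
  row 3 [0011]: F1=0 F2=1 -> F1&~F2 -> 0
  row 4 [0100]: F1=1 F2=1 -> F1&~F2 -> 0
  row 5 [0101]: F1=1 F2=1 -> F1&~F2 -> 0
  row 6 [0110]: F1=1 F2=1 -> F1&~F2 -> 0
  row 7 [0111]: F1=1 F2=1 -> F1&~F2 -> 0
  row 8 [1000]: F1=1 F2=1 -> F1&~F2 -> 0
  row 9 [1001]: F1=1 F2=1 -> F1&~F2 -> 0
  row 10 [1010]: F1=1 F2=1 -> F1&~F2 -> 0
  row 11 [1011]: F1=1 F2=0 -> F1&~F2 -> 1
  row 12 [1100]: F1=1 F2=1 -> F1&~F2 -> 0
  row 13 [1101]: F1=1 F2=1 -> F1&~F2 -> 0
  row 14 [1110]: F1=1 F2=1 -> F1&~F2 -> 0
  row 15 [1111]: F1=1 F2=0 -> F1&~F2 -> 1
Full result column, 4 rows per line (u,v fixed per line; w,z runs 00..11 left to right):
  rows 0-3 [u,v=00]: 0000  = hex 0
  rows 4-7 [u,v=01]: 0000  = hex 0
  rows 8-11 [u,v=10]: 0001  = hex 1
  rows 12-15 [u,v=11]: 0001  = hex 1
Counterexample vector (row 0 .. row 15) = 0000000000010001
Output column grouped in 4s = 0000 0000 0001 0001 = 0x0011
Convert to decimal digit by digit (value = value*16 + digit):
  0 -> 0
  0*16 + 0 = 0
  0*16 + 1 = 1
  1*16 + 1 = 17
Decimal = 17

17


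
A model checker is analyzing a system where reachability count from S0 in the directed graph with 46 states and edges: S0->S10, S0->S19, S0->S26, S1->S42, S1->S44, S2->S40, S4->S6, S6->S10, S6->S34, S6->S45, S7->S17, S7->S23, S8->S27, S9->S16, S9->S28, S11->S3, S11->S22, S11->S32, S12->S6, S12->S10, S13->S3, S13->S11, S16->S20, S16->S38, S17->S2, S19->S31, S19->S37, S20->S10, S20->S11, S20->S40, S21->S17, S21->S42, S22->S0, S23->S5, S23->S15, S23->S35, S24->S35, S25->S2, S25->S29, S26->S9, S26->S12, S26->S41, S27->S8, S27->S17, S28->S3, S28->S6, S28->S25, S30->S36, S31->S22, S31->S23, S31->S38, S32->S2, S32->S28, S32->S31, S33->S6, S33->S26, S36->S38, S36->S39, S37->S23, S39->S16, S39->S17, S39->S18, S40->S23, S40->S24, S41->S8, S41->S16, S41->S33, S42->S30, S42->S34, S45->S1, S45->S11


BFS from S0:
  layer 0: {S0}
  layer 1: {S10, S19, S26}
  layer 2: {S9, S12, S31, S37, S41}
  layer 3: {S6, S8, S16, S22, S23, S28, S33, S38}
  layer 4: {S3, S5, S15, S20, S25, S27, S34, S35, S45}
  layer 5: {S1, S2, S11, S17, S29, S40}
  layer 6: {S24, S32, S42, S44}
  layer 7: {S30}
  layer 8: {S36}
  layer 9: {S39}
  layer 10: {S18}
Reachable set: {S0, S1, S2, S3, S5, S6, S8, S9, S10, S11, S12, S15, S16, S17, S18, S19, S20, S22, S23, S24, S25, S26, S27, S28, S29, S30, S31, S32, S33, S34, S35, S36, S37, S38, S39, S40, S41, S42, S44, S45}
Count = 40

40


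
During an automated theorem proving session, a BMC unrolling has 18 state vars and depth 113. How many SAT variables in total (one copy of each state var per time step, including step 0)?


BMC unrolls to depth k, creating one copy of each state var for steps 0..k.
Step count = 113 + 1 = 114 (steps 0 through 113)
Vars per step = 18
Total = 18 * 114 = 2052

2052


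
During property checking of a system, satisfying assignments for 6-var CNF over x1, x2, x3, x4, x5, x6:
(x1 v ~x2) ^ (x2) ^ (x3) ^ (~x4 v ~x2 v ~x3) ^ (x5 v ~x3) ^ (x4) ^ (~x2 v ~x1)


CNF with 7 clauses over 6 vars (64 assignments).
An assignment satisfies CNF iff every clause has >=1 true literal.
Check each row (bits = x1,x2,x3,x4,x5,x6; clause T/F shown):
  row 0 [000000]: clauses=TFFTTFT -> 0
  row 1 [000001]: clauses=TFFTTFT -> 0
  row 2 [000010]: clauses=TFFTTFT -> 0
  row 3 [000011]: clauses=TFFTTFT -> 0
  row 4 [000100]: clauses=TFFTTTT -> 0
  (every remaining row is evaluated the same way; all 64 results are listed next)
Full result column, 8 rows per line (x1,x2,x3 fixed per line; x4,x5,x6 runs 000..111 left to right):
  rows 0-7 [x1,x2,x3=000]: 00000000  (ones: 0)
  rows 8-15 [x1,x2,x3=001]: 00000000  (ones: 0)
  rows 16-23 [x1,x2,x3=010]: 00000000  (ones: 0)
  rows 24-31 [x1,x2,x3=011]: 00000000  (ones: 0)
  rows 32-39 [x1,x2,x3=100]: 00000000  (ones: 0)
  rows 40-47 [x1,x2,x3=101]: 00000000  (ones: 0)
  rows 48-55 [x1,x2,x3=110]: 00000000  (ones: 0)
  rows 56-63 [x1,x2,x3=111]: 00000000  (ones: 0)
Satisfying assignments = 0+0+0+0+0+0+0+0 = 0

0


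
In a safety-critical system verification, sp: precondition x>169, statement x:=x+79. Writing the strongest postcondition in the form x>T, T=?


Formula: sp(P, x:=E) = exists old_x. (x = E[old_x/x]) AND P[old_x/x] (old_x is the value of x before the assignment; eliminate old_x by solving x = E[old_x/x] for old_x)
Step 1: Precondition P: x>169, i.e. old_x > 169
Step 2: Assignment gives x = old_x + 79, so old_x = x - 79
Step 3: Substitute into P: x - 79 > 169
Step 4: Simplify: x > 169+79 = 248

248


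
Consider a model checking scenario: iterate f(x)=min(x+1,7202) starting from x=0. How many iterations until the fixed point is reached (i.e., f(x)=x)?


Step 1: x=0, cap=7202, increment=1
Step 2: x grows by 1 each step until capped at 7202; fixed point is x=7202
Step 3: iterations = ceil(7202/1) = 7202

7202


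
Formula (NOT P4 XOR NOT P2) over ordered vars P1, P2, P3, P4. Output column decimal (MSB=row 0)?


Formula: (NOT P4 XOR NOT P2) over P1, P2, P3, P4 (16 rows)
Evaluate each row (bits = P1,P2,P3,P4, MSB first):
  row 0 [0000]: (NOT 0 XOR NOT 0) -> 0
  row 1 [0001]: (NOT 1 XOR NOT 0) -> 1
  row 2 [0010]: (NOT 0 XOR NOT 0) -> 0
  row 3 [0011]: (NOT 1 XOR NOT 0) -> 1
  row 4 [0100]: (NOT 0 XOR NOT 1) -> 1
  row 5 [0101]: (NOT 1 XOR NOT 1) -> 0
  row 6 [0110]: (NOT 0 XOR NOT 1) -> 1
  row 7 [0111]: (NOT 1 XOR NOT 1) -> 0
  row 8 [1000]: (NOT 0 XOR NOT 0) -> 0
  row 9 [1001]: (NOT 1 XOR NOT 0) -> 1
  row 10 [1010]: (NOT 0 XOR NOT 0) -> 0
  row 11 [1011]: (NOT 1 XOR NOT 0) -> 1
  row 12 [1100]: (NOT 0 XOR NOT 1) -> 1
  row 13 [1101]: (NOT 1 XOR NOT 1) -> 0
  row 14 [1110]: (NOT 0 XOR NOT 1) -> 1
  row 15 [1111]: (NOT 1 XOR NOT 1) -> 0
Full result column, 4 rows per line (P1,P2 fixed per line; P3,P4 runs 00..11 left to right):
  rows 0-3 [P1,P2=00]: 0101  = hex 5
  rows 4-7 [P1,P2=01]: 1010  = hex A
  rows 8-11 [P1,P2=10]: 0101  = hex 5
  rows 12-15 [P1,P2=11]: 1010  = hex A
Output column (row 0 .. row 15) = 0101101001011010
Output column grouped in 4s = 0101 1010 0101 1010 = 0x5A5A
Convert to decimal digit by digit (value = value*16 + digit):
  5 -> 5
  5*16 + 10 (A) = 90
  90*16 + 5 = 1445
  1445*16 + 10 (A) = 23130
Decimal = 23130

23130


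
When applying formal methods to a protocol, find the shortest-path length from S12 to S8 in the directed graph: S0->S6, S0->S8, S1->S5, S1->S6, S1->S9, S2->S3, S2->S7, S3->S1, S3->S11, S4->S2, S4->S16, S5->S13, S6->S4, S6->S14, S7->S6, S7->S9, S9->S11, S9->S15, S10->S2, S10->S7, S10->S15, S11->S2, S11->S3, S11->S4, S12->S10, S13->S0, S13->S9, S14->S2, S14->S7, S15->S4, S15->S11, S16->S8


BFS layer-by-layer from S12:
  dist 0: {S12}
  dist 1: {S10}
  dist 2: {S2, S7, S15}
  dist 3: {S3, S4, S6, S9, S11}
  dist 4: {S1, S14, S16}
  dist 5: {S5, S8}
  -> S8 reached at distance 5
Shortest path length = 5

5


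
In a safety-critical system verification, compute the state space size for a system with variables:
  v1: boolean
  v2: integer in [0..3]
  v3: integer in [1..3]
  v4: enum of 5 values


State space = product of domain sizes of all variables.
Domain sizes:
  v1 (boolean): 2
  v2 (integer in [0..3]): 4
  v3 (integer in [1..3]): 3
  v4 (enum of 5 values): 5
Product = 2 * 4 * 3 * 5 = 120

120


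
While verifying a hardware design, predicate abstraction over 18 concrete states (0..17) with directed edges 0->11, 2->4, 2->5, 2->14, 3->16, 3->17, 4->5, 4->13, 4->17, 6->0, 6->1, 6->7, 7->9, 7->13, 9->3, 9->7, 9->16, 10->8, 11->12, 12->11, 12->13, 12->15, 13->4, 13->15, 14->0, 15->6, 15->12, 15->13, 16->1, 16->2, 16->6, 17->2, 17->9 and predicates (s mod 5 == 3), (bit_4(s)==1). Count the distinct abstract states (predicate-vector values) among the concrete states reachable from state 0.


BFS from 0:
Concrete reachable: {0, 1, 2, 3, 4, 5, 6, 7, 9, 11, 12, 13, 14, 15, 16, 17}
Abstract via predicates (s mod 5 == 3), (bit_4(s)==1):
  (0,0) <- {0, 1, 2, 4, 5, 6, 7, 9, 11, 12, 14, 15}
  (0,1) <- {16, 17}
  (1,0) <- {3, 13}
Distinct abstract states = 3

3


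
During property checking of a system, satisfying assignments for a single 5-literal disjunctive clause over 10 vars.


Step 1: Total=2^10=1024
Step 2: Unsat when all 5 false: 2^5=32
Step 3: Sat=1024-32=992

992


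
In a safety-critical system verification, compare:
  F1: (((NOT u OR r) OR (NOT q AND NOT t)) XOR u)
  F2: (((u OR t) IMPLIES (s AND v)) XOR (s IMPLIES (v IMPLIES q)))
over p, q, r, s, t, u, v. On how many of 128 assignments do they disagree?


F1 = (((NOT u OR r) OR (NOT q AND NOT t)) XOR u)
F2 = (((u OR t) IMPLIES (s AND v)) XOR (s IMPLIES (v IMPLIES q)))
Evaluate both on each of 128 rows (bits = p,q,r,s,t,u,v):
  row 0 [0000000]: F1=1 F2=0 (differ) -> 1
  row 1 [0000001]: F1=1 F2=0 (differ) -> 1
  row 2 [0000010]: F1=0 F2=1 (differ) -> 1
  row 3 [0000011]: F1=0 F2=1 (differ) -> 1
  row 4 [0000100]: F1=1 F2=1 -> 0
  (every remaining row is evaluated the same way; all 128 results are listed next)
Full result column, 8 rows per line (p,q,r,s fixed per line; t,u,v runs 000..111 left to right):
  rows 0-7 [p,q,r,s=0000]: 11110000  (ones: 4)
  rows 8-15 [p,q,r,s=0001]: 10110000  (ones: 3)
  rows 16-23 [p,q,r,s=0010]: 11110011  (ones: 6)
  rows 24-31 [p,q,r,s=0011]: 10110011  (ones: 5)
  rows 32-39 [p,q,r,s=0100]: 11000000  (ones: 2)
  rows 40-47 [p,q,r,s=0101]: 11010101  (ones: 5)
  rows 48-55 [p,q,r,s=0110]: 11110011  (ones: 6)
  rows 56-63 [p,q,r,s=0111]: 11100110  (ones: 5)
  rows 64-71 [p,q,r,s=1000]: 11110000  (ones: 4)
  rows 72-79 [p,q,r,s=1001]: 10110000  (ones: 3)
  rows 80-87 [p,q,r,s=1010]: 11110011  (ones: 6)
  rows 88-95 [p,q,r,s=1011]: 10110011  (ones: 5)
  rows 96-103 [p,q,r,s=1100]: 11000000  (ones: 2)
  rows 104-111 [p,q,r,s=1101]: 11010101  (ones: 5)
  rows 112-119 [p,q,r,s=1110]: 11110011  (ones: 6)
  rows 120-127 [p,q,r,s=1111]: 11100110  (ones: 5)
Disagreements = 4+3+6+5+2+5+6+5+4+3+6+5+2+5+6+5 = 72

72


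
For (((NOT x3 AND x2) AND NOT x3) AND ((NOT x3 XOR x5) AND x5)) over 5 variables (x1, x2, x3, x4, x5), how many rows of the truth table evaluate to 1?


Formula: (((NOT x3 AND x2) AND NOT x3) AND ((NOT x3 XOR x5) AND x5)) over 5 vars (32 rows)
Evaluate each row (x1, x2, x3, x4, x5 as bits, MSB first):
  row 0 [00000]: (((NOT 0 AND 0) AND NOT 0) AND ((NOT 0 XOR 0) AND 0)) -> 0
  row 1 [00001]: (((NOT 0 AND 0) AND NOT 0) AND ((NOT 0 XOR 1) AND 1)) -> 0
  row 2 [00010]: (((NOT 0 AND 0) AND NOT 0) AND ((NOT 0 XOR 0) AND 0)) -> 0
  row 3 [00011]: (((NOT 0 AND 0) AND NOT 0) AND ((NOT 0 XOR 1) AND 1)) -> 0
  row 4 [00100]: (((NOT 1 AND 0) AND NOT 1) AND ((NOT 1 XOR 0) AND 0)) -> 0
  row 5 [00101]: (((NOT 1 AND 0) AND NOT 1) AND ((NOT 1 XOR 1) AND 1)) -> 0
  row 6 [00110]: (((NOT 1 AND 0) AND NOT 1) AND ((NOT 1 XOR 0) AND 0)) -> 0
  row 7 [00111]: (((NOT 1 AND 0) AND NOT 1) AND ((NOT 1 XOR 1) AND 1)) -> 0
  row 8 [01000]: (((NOT 0 AND 1) AND NOT 0) AND ((NOT 0 XOR 0) AND 0)) -> 0
  row 9 [01001]: (((NOT 0 AND 1) AND NOT 0) AND ((NOT 0 XOR 1) AND 1)) -> 0
  row 10 [01010]: (((NOT 0 AND 1) AND NOT 0) AND ((NOT 0 XOR 0) AND 0)) -> 0
  row 11 [01011]: (((NOT 0 AND 1) AND NOT 0) AND ((NOT 0 XOR 1) AND 1)) -> 0
  row 12 [01100]: (((NOT 1 AND 1) AND NOT 1) AND ((NOT 1 XOR 0) AND 0)) -> 0
  row 13 [01101]: (((NOT 1 AND 1) AND NOT 1) AND ((NOT 1 XOR 1) AND 1)) -> 0
  row 14 [01110]: (((NOT 1 AND 1) AND NOT 1) AND ((NOT 1 XOR 0) AND 0)) -> 0
  row 15 [01111]: (((NOT 1 AND 1) AND NOT 1) AND ((NOT 1 XOR 1) AND 1)) -> 0
  row 16 [10000]: (((NOT 0 AND 0) AND NOT 0) AND ((NOT 0 XOR 0) AND 0)) -> 0
  row 17 [10001]: (((NOT 0 AND 0) AND NOT 0) AND ((NOT 0 XOR 1) AND 1)) -> 0
  row 18 [10010]: (((NOT 0 AND 0) AND NOT 0) AND ((NOT 0 XOR 0) AND 0)) -> 0
  row 19 [10011]: (((NOT 0 AND 0) AND NOT 0) AND ((NOT 0 XOR 1) AND 1)) -> 0
  row 20 [10100]: (((NOT 1 AND 0) AND NOT 1) AND ((NOT 1 XOR 0) AND 0)) -> 0
  row 21 [10101]: (((NOT 1 AND 0) AND NOT 1) AND ((NOT 1 XOR 1) AND 1)) -> 0
  row 22 [10110]: (((NOT 1 AND 0) AND NOT 1) AND ((NOT 1 XOR 0) AND 0)) -> 0
  row 23 [10111]: (((NOT 1 AND 0) AND NOT 1) AND ((NOT 1 XOR 1) AND 1)) -> 0
  row 24 [11000]: (((NOT 0 AND 1) AND NOT 0) AND ((NOT 0 XOR 0) AND 0)) -> 0
  row 25 [11001]: (((NOT 0 AND 1) AND NOT 0) AND ((NOT 0 XOR 1) AND 1)) -> 0
  row 26 [11010]: (((NOT 0 AND 1) AND NOT 0) AND ((NOT 0 XOR 0) AND 0)) -> 0
  row 27 [11011]: (((NOT 0 AND 1) AND NOT 0) AND ((NOT 0 XOR 1) AND 1)) -> 0
  row 28 [11100]: (((NOT 1 AND 1) AND NOT 1) AND ((NOT 1 XOR 0) AND 0)) -> 0
  row 29 [11101]: (((NOT 1 AND 1) AND NOT 1) AND ((NOT 1 XOR 1) AND 1)) -> 0
  row 30 [11110]: (((NOT 1 AND 1) AND NOT 1) AND ((NOT 1 XOR 0) AND 0)) -> 0
  row 31 [11111]: (((NOT 1 AND 1) AND NOT 1) AND ((NOT 1 XOR 1) AND 1)) -> 0
Full result column, 8 rows per line (x1,x2 fixed per line; x3,x4,x5 runs 000..111 left to right):
  rows 0-7 [x1,x2=00]: 00000000  (ones: 0)
  rows 8-15 [x1,x2=01]: 00000000  (ones: 0)
  rows 16-23 [x1,x2=10]: 00000000  (ones: 0)
  rows 24-31 [x1,x2=11]: 00000000  (ones: 0)
Count of 1-rows = 0+0+0+0 = 0

0


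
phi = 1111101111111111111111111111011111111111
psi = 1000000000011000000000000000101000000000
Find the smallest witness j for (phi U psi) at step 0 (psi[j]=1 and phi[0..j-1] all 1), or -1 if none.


(phi U psi) at 0: need smallest j with psi[j]=1 and phi[i]=1 for all i in [0,j).
Scan from step 0:
  step 0: psi=1 and phi held for [0,0) -> witness found
Witness step = 0

0


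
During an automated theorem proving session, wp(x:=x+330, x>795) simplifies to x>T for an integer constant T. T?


Formula: wp(x:=E, P) = P[E/x] (substitute E for x in postcondition)
Step 1: Postcondition: x>795
Step 2: Substitute x+330 for x: x+330>795
Step 3: Solve for x: x > 795-330 = 465

465


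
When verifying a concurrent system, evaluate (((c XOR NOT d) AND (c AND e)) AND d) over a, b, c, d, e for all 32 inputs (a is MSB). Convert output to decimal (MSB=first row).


Formula: (((c XOR NOT d) AND (c AND e)) AND d) over a, b, c, d, e (32 rows)
Evaluate each row (bits = a,b,c,d,e, MSB first):
  row 0 [00000]: (((0 XOR NOT 0) AND (0 AND 0)) AND 0) -> 0
  row 1 [00001]: (((0 XOR NOT 0) AND (0 AND 1)) AND 0) -> 0
  row 2 [00010]: (((0 XOR NOT 1) AND (0 AND 0)) AND 1) -> 0
  row 3 [00011]: (((0 XOR NOT 1) AND (0 AND 1)) AND 1) -> 0
  row 4 [00100]: (((1 XOR NOT 0) AND (1 AND 0)) AND 0) -> 0
  row 5 [00101]: (((1 XOR NOT 0) AND (1 AND 1)) AND 0) -> 0
  row 6 [00110]: (((1 XOR NOT 1) AND (1 AND 0)) AND 1) -> 0
  row 7 [00111]: (((1 XOR NOT 1) AND (1 AND 1)) AND 1) -> 1
  row 8 [01000]: (((0 XOR NOT 0) AND (0 AND 0)) AND 0) -> 0
  row 9 [01001]: (((0 XOR NOT 0) AND (0 AND 1)) AND 0) -> 0
  row 10 [01010]: (((0 XOR NOT 1) AND (0 AND 0)) AND 1) -> 0
  row 11 [01011]: (((0 XOR NOT 1) AND (0 AND 1)) AND 1) -> 0
  row 12 [01100]: (((1 XOR NOT 0) AND (1 AND 0)) AND 0) -> 0
  row 13 [01101]: (((1 XOR NOT 0) AND (1 AND 1)) AND 0) -> 0
  row 14 [01110]: (((1 XOR NOT 1) AND (1 AND 0)) AND 1) -> 0
  row 15 [01111]: (((1 XOR NOT 1) AND (1 AND 1)) AND 1) -> 1
  row 16 [10000]: (((0 XOR NOT 0) AND (0 AND 0)) AND 0) -> 0
  row 17 [10001]: (((0 XOR NOT 0) AND (0 AND 1)) AND 0) -> 0
  row 18 [10010]: (((0 XOR NOT 1) AND (0 AND 0)) AND 1) -> 0
  row 19 [10011]: (((0 XOR NOT 1) AND (0 AND 1)) AND 1) -> 0
  row 20 [10100]: (((1 XOR NOT 0) AND (1 AND 0)) AND 0) -> 0
  row 21 [10101]: (((1 XOR NOT 0) AND (1 AND 1)) AND 0) -> 0
  row 22 [10110]: (((1 XOR NOT 1) AND (1 AND 0)) AND 1) -> 0
  row 23 [10111]: (((1 XOR NOT 1) AND (1 AND 1)) AND 1) -> 1
  row 24 [11000]: (((0 XOR NOT 0) AND (0 AND 0)) AND 0) -> 0
  row 25 [11001]: (((0 XOR NOT 0) AND (0 AND 1)) AND 0) -> 0
  row 26 [11010]: (((0 XOR NOT 1) AND (0 AND 0)) AND 1) -> 0
  row 27 [11011]: (((0 XOR NOT 1) AND (0 AND 1)) AND 1) -> 0
  row 28 [11100]: (((1 XOR NOT 0) AND (1 AND 0)) AND 0) -> 0
  row 29 [11101]: (((1 XOR NOT 0) AND (1 AND 1)) AND 0) -> 0
  row 30 [11110]: (((1 XOR NOT 1) AND (1 AND 0)) AND 1) -> 0
  row 31 [11111]: (((1 XOR NOT 1) AND (1 AND 1)) AND 1) -> 1
Full result column, 4 rows per line (a,b,c fixed per line; d,e runs 00..11 left to right):
  rows 0-3 [a,b,c=000]: 0000  = hex 0
  rows 4-7 [a,b,c=001]: 0001  = hex 1
  rows 8-11 [a,b,c=010]: 0000  = hex 0
  rows 12-15 [a,b,c=011]: 0001  = hex 1
  rows 16-19 [a,b,c=100]: 0000  = hex 0
  rows 20-23 [a,b,c=101]: 0001  = hex 1
  rows 24-27 [a,b,c=110]: 0000  = hex 0
  rows 28-31 [a,b,c=111]: 0001  = hex 1
Output column (row 0 .. row 31) = 00000001000000010000000100000001
Output column grouped in 4s = 0000 0001 0000 0001 0000 0001 0000 0001 = 0x01010101
Convert to decimal digit by digit (value = value*16 + digit):
  0 -> 0
  0*16 + 1 = 1
  1*16 + 0 = 16
  16*16 + 1 = 257
  257*16 + 0 = 4112
  4112*16 + 1 = 65793
  65793*16 + 0 = 1052688
  1052688*16 + 1 = 16843009
Decimal = 16843009

16843009


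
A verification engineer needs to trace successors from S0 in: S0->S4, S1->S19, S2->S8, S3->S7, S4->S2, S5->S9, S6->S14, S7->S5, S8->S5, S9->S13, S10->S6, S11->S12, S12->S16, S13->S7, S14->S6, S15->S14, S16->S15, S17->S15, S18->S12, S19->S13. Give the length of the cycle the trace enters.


Trace from S0 until a state repeats:
  S0 -> S4 -> S2 -> S8 -> S5 -> S9 -> S13 -> S7 -> S5
S5 first seen at step 4, revisited at step 8.
Cycle length = 8 - 4 = 4

4


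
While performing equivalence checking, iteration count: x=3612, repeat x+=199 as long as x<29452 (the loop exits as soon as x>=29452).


Step 1: x goes from 3612 toward 29452 by 199; the body runs while x<29452, so iterations = ceil((bound-start)/step)
Step 2: Distance=25840
Step 3: ceil(25840/199)=130

130


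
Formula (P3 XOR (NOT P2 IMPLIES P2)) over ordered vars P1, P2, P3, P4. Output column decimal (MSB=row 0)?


Formula: (P3 XOR (NOT P2 IMPLIES P2)) over P1, P2, P3, P4 (16 rows)
Evaluate each row (bits = P1,P2,P3,P4, MSB first):
  row 0 [0000]: (0 XOR (NOT 0 IMPLIES 0)) -> 0
  row 1 [0001]: (0 XOR (NOT 0 IMPLIES 0)) -> 0
  row 2 [0010]: (1 XOR (NOT 0 IMPLIES 0)) -> 1
  row 3 [0011]: (1 XOR (NOT 0 IMPLIES 0)) -> 1
  row 4 [0100]: (0 XOR (NOT 1 IMPLIES 1)) -> 1
  row 5 [0101]: (0 XOR (NOT 1 IMPLIES 1)) -> 1
  row 6 [0110]: (1 XOR (NOT 1 IMPLIES 1)) -> 0
  row 7 [0111]: (1 XOR (NOT 1 IMPLIES 1)) -> 0
  row 8 [1000]: (0 XOR (NOT 0 IMPLIES 0)) -> 0
  row 9 [1001]: (0 XOR (NOT 0 IMPLIES 0)) -> 0
  row 10 [1010]: (1 XOR (NOT 0 IMPLIES 0)) -> 1
  row 11 [1011]: (1 XOR (NOT 0 IMPLIES 0)) -> 1
  row 12 [1100]: (0 XOR (NOT 1 IMPLIES 1)) -> 1
  row 13 [1101]: (0 XOR (NOT 1 IMPLIES 1)) -> 1
  row 14 [1110]: (1 XOR (NOT 1 IMPLIES 1)) -> 0
  row 15 [1111]: (1 XOR (NOT 1 IMPLIES 1)) -> 0
Full result column, 4 rows per line (P1,P2 fixed per line; P3,P4 runs 00..11 left to right):
  rows 0-3 [P1,P2=00]: 0011  = hex 3
  rows 4-7 [P1,P2=01]: 1100  = hex C
  rows 8-11 [P1,P2=10]: 0011  = hex 3
  rows 12-15 [P1,P2=11]: 1100  = hex C
Output column (row 0 .. row 15) = 0011110000111100
Output column grouped in 4s = 0011 1100 0011 1100 = 0x3C3C
Convert to decimal digit by digit (value = value*16 + digit):
  3 -> 3
  3*16 + 12 (C) = 60
  60*16 + 3 = 963
  963*16 + 12 (C) = 15420
Decimal = 15420

15420


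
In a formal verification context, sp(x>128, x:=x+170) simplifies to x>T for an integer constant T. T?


Formula: sp(P, x:=E) = exists old_x. (x = E[old_x/x]) AND P[old_x/x] (old_x is the value of x before the assignment; eliminate old_x by solving x = E[old_x/x] for old_x)
Step 1: Precondition P: x>128, i.e. old_x > 128
Step 2: Assignment gives x = old_x + 170, so old_x = x - 170
Step 3: Substitute into P: x - 170 > 128
Step 4: Simplify: x > 128+170 = 298

298


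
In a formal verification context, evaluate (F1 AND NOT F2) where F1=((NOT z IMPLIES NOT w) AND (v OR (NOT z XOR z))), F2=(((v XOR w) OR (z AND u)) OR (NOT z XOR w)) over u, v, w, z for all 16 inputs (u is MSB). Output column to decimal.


F1 = ((NOT z IMPLIES NOT w) AND (v OR (NOT z XOR z)))
F2 = (((v XOR w) OR (z AND u)) OR (NOT z XOR w))
Counterexample to F1=>F2 is where F1=1 and F2=0.
Evaluate each row (bits = u,v,w,z, MSB first):
  row 0 [0000]: F1=1 F2=1 -> F1&~F2 -> 0
  row 1 [0001]: F1=1 F2=0 -> F1&~F2 -> 1
  row 2 [0010]: F1=0 F2=1 -> F1&~F2 -> 0
  row 3 [0011]: F1=1 F2=1 -> F1&~F2 -> 0
  row 4 [0100]: F1=1 F2=1 -> F1&~F2 -> 0
  row 5 [0101]: F1=1 F2=1 -> F1&~F2 -> 0
  row 6 [0110]: F1=0 F2=0 -> F1&~F2 -> 0
  row 7 [0111]: F1=1 F2=1 -> F1&~F2 -> 0
  row 8 [1000]: F1=1 F2=1 -> F1&~F2 -> 0
  row 9 [1001]: F1=1 F2=1 -> F1&~F2 -> 0
  row 10 [1010]: F1=0 F2=1 -> F1&~F2 -> 0
  row 11 [1011]: F1=1 F2=1 -> F1&~F2 -> 0
  row 12 [1100]: F1=1 F2=1 -> F1&~F2 -> 0
  row 13 [1101]: F1=1 F2=1 -> F1&~F2 -> 0
  row 14 [1110]: F1=0 F2=0 -> F1&~F2 -> 0
  row 15 [1111]: F1=1 F2=1 -> F1&~F2 -> 0
Full result column, 4 rows per line (u,v fixed per line; w,z runs 00..11 left to right):
  rows 0-3 [u,v=00]: 0100  = hex 4
  rows 4-7 [u,v=01]: 0000  = hex 0
  rows 8-11 [u,v=10]: 0000  = hex 0
  rows 12-15 [u,v=11]: 0000  = hex 0
Counterexample vector (row 0 .. row 15) = 0100000000000000
Output column grouped in 4s = 0100 0000 0000 0000 = 0x4000
Convert to decimal digit by digit (value = value*16 + digit):
  4 -> 4
  4*16 + 0 = 64
  64*16 + 0 = 1024
  1024*16 + 0 = 16384
Decimal = 16384

16384


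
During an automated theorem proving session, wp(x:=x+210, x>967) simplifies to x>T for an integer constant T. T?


Formula: wp(x:=E, P) = P[E/x] (substitute E for x in postcondition)
Step 1: Postcondition: x>967
Step 2: Substitute x+210 for x: x+210>967
Step 3: Solve for x: x > 967-210 = 757

757


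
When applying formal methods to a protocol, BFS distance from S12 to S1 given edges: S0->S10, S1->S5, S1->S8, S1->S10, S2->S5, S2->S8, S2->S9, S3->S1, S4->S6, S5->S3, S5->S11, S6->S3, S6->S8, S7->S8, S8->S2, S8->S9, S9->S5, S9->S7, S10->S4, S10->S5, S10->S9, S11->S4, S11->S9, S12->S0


BFS layer-by-layer from S12:
  dist 0: {S12}
  dist 1: {S0}
  dist 2: {S10}
  dist 3: {S4, S5, S9}
  dist 4: {S3, S6, S7, S11}
  dist 5: {S1, S8}
  -> S1 reached at distance 5
Shortest path length = 5

5


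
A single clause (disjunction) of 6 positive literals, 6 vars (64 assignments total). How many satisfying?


Step 1: Total=2^6=64
Step 2: Unsat when all 6 false: 2^0=1
Step 3: Sat=64-1=63

63


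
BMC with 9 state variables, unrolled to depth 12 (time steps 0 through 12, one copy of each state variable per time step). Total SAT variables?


BMC unrolls to depth k, creating one copy of each state var for steps 0..k.
Step count = 12 + 1 = 13 (steps 0 through 12)
Vars per step = 9
Total = 9 * 13 = 117

117


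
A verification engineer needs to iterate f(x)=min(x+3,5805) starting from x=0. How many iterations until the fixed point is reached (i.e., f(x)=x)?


Step 1: x=0, cap=5805, increment=3
Step 2: x grows by 3 each step until capped at 5805; fixed point is x=5805
Step 3: iterations = ceil(5805/3) = 1935

1935


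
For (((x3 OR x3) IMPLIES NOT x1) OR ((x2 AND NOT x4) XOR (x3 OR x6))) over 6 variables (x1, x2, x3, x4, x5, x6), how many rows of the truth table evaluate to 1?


Formula: (((x3 OR x3) IMPLIES NOT x1) OR ((x2 AND NOT x4) XOR (x3 OR x6))) over 6 vars (64 rows)
Evaluate each row (x1, x2, x3, x4, x5, x6 as bits, MSB first):
  row 0 [000000]: (((0 OR 0) IMPLIES NOT 0) OR ((0 AND NOT 0) XOR (0 OR 0))) -> 1
  row 1 [000001]: (((0 OR 0) IMPLIES NOT 0) OR ((0 AND NOT 0) XOR (0 OR 1))) -> 1
  row 2 [000010]: (((0 OR 0) IMPLIES NOT 0) OR ((0 AND NOT 0) XOR (0 OR 0))) -> 1
  row 3 [000011]: (((0 OR 0) IMPLIES NOT 0) OR ((0 AND NOT 0) XOR (0 OR 1))) -> 1
  row 4 [000100]: (((0 OR 0) IMPLIES NOT 0) OR ((0 AND NOT 1) XOR (0 OR 0))) -> 1
  (every remaining row is evaluated the same way; all 64 results are listed next)
Full result column, 8 rows per line (x1,x2,x3 fixed per line; x4,x5,x6 runs 000..111 left to right):
  rows 0-7 [x1,x2,x3=000]: 11111111  (ones: 8)
  rows 8-15 [x1,x2,x3=001]: 11111111  (ones: 8)
  rows 16-23 [x1,x2,x3=010]: 11111111  (ones: 8)
  rows 24-31 [x1,x2,x3=011]: 11111111  (ones: 8)
  rows 32-39 [x1,x2,x3=100]: 11111111  (ones: 8)
  rows 40-47 [x1,x2,x3=101]: 11111111  (ones: 8)
  rows 48-55 [x1,x2,x3=110]: 11111111  (ones: 8)
  rows 56-63 [x1,x2,x3=111]: 00001111  (ones: 4)
Count of 1-rows = 8+8+8+8+8+8+8+4 = 60

60


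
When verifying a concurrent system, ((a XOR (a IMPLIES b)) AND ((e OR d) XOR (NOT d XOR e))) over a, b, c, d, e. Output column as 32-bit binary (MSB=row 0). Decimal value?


Formula: ((a XOR (a IMPLIES b)) AND ((e OR d) XOR (NOT d XOR e))) over a, b, c, d, e (32 rows)
Evaluate each row (bits = a,b,c,d,e, MSB first):
  row 0 [00000]: ((0 XOR (0 IMPLIES 0)) AND ((0 OR 0) XOR (NOT 0 XOR 0))) -> 1
  row 1 [00001]: ((0 XOR (0 IMPLIES 0)) AND ((1 OR 0) XOR (NOT 0 XOR 1))) -> 1
  row 2 [00010]: ((0 XOR (0 IMPLIES 0)) AND ((0 OR 1) XOR (NOT 1 XOR 0))) -> 1
  row 3 [00011]: ((0 XOR (0 IMPLIES 0)) AND ((1 OR 1) XOR (NOT 1 XOR 1))) -> 0
  row 4 [00100]: ((0 XOR (0 IMPLIES 0)) AND ((0 OR 0) XOR (NOT 0 XOR 0))) -> 1
  row 5 [00101]: ((0 XOR (0 IMPLIES 0)) AND ((1 OR 0) XOR (NOT 0 XOR 1))) -> 1
  row 6 [00110]: ((0 XOR (0 IMPLIES 0)) AND ((0 OR 1) XOR (NOT 1 XOR 0))) -> 1
  row 7 [00111]: ((0 XOR (0 IMPLIES 0)) AND ((1 OR 1) XOR (NOT 1 XOR 1))) -> 0
  row 8 [01000]: ((0 XOR (0 IMPLIES 1)) AND ((0 OR 0) XOR (NOT 0 XOR 0))) -> 1
  row 9 [01001]: ((0 XOR (0 IMPLIES 1)) AND ((1 OR 0) XOR (NOT 0 XOR 1))) -> 1
  row 10 [01010]: ((0 XOR (0 IMPLIES 1)) AND ((0 OR 1) XOR (NOT 1 XOR 0))) -> 1
  row 11 [01011]: ((0 XOR (0 IMPLIES 1)) AND ((1 OR 1) XOR (NOT 1 XOR 1))) -> 0
  row 12 [01100]: ((0 XOR (0 IMPLIES 1)) AND ((0 OR 0) XOR (NOT 0 XOR 0))) -> 1
  row 13 [01101]: ((0 XOR (0 IMPLIES 1)) AND ((1 OR 0) XOR (NOT 0 XOR 1))) -> 1
  row 14 [01110]: ((0 XOR (0 IMPLIES 1)) AND ((0 OR 1) XOR (NOT 1 XOR 0))) -> 1
  row 15 [01111]: ((0 XOR (0 IMPLIES 1)) AND ((1 OR 1) XOR (NOT 1 XOR 1))) -> 0
  row 16 [10000]: ((1 XOR (1 IMPLIES 0)) AND ((0 OR 0) XOR (NOT 0 XOR 0))) -> 1
  row 17 [10001]: ((1 XOR (1 IMPLIES 0)) AND ((1 OR 0) XOR (NOT 0 XOR 1))) -> 1
  row 18 [10010]: ((1 XOR (1 IMPLIES 0)) AND ((0 OR 1) XOR (NOT 1 XOR 0))) -> 1
  row 19 [10011]: ((1 XOR (1 IMPLIES 0)) AND ((1 OR 1) XOR (NOT 1 XOR 1))) -> 0
  row 20 [10100]: ((1 XOR (1 IMPLIES 0)) AND ((0 OR 0) XOR (NOT 0 XOR 0))) -> 1
  row 21 [10101]: ((1 XOR (1 IMPLIES 0)) AND ((1 OR 0) XOR (NOT 0 XOR 1))) -> 1
  row 22 [10110]: ((1 XOR (1 IMPLIES 0)) AND ((0 OR 1) XOR (NOT 1 XOR 0))) -> 1
  row 23 [10111]: ((1 XOR (1 IMPLIES 0)) AND ((1 OR 1) XOR (NOT 1 XOR 1))) -> 0
  row 24 [11000]: ((1 XOR (1 IMPLIES 1)) AND ((0 OR 0) XOR (NOT 0 XOR 0))) -> 0
  row 25 [11001]: ((1 XOR (1 IMPLIES 1)) AND ((1 OR 0) XOR (NOT 0 XOR 1))) -> 0
  row 26 [11010]: ((1 XOR (1 IMPLIES 1)) AND ((0 OR 1) XOR (NOT 1 XOR 0))) -> 0
  row 27 [11011]: ((1 XOR (1 IMPLIES 1)) AND ((1 OR 1) XOR (NOT 1 XOR 1))) -> 0
  row 28 [11100]: ((1 XOR (1 IMPLIES 1)) AND ((0 OR 0) XOR (NOT 0 XOR 0))) -> 0
  row 29 [11101]: ((1 XOR (1 IMPLIES 1)) AND ((1 OR 0) XOR (NOT 0 XOR 1))) -> 0
  row 30 [11110]: ((1 XOR (1 IMPLIES 1)) AND ((0 OR 1) XOR (NOT 1 XOR 0))) -> 0
  row 31 [11111]: ((1 XOR (1 IMPLIES 1)) AND ((1 OR 1) XOR (NOT 1 XOR 1))) -> 0
Full result column, 4 rows per line (a,b,c fixed per line; d,e runs 00..11 left to right):
  rows 0-3 [a,b,c=000]: 1110  = hex E
  rows 4-7 [a,b,c=001]: 1110  = hex E
  rows 8-11 [a,b,c=010]: 1110  = hex E
  rows 12-15 [a,b,c=011]: 1110  = hex E
  rows 16-19 [a,b,c=100]: 1110  = hex E
  rows 20-23 [a,b,c=101]: 1110  = hex E
  rows 24-27 [a,b,c=110]: 0000  = hex 0
  rows 28-31 [a,b,c=111]: 0000  = hex 0
Output column (row 0 .. row 31) = 11101110111011101110111000000000
Output column grouped in 4s = 1110 1110 1110 1110 1110 1110 0000 0000 = 0xEEEEEE00
Convert to decimal digit by digit (value = value*16 + digit):
  E -> 14
  14*16 + 14 (E) = 238
  238*16 + 14 (E) = 3822
  3822*16 + 14 (E) = 61166
  61166*16 + 14 (E) = 978670
  978670*16 + 14 (E) = 15658734
  15658734*16 + 0 = 250539744
  250539744*16 + 0 = 4008635904
Decimal = 4008635904

4008635904


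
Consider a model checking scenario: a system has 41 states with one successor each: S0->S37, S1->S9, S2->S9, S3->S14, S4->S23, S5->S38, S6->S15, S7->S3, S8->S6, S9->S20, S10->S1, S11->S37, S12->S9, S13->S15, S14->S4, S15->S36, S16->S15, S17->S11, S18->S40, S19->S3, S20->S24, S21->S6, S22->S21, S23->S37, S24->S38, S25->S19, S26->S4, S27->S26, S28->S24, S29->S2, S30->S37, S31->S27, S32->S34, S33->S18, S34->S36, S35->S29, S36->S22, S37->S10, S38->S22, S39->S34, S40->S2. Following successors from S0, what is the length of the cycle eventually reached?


Trace from S0 until a state repeats:
  S0 -> S37 -> S10 -> S1 -> S9 -> S20 -> S24 -> S38 -> S22 -> S21 -> S6 -> S15 -> S36 -> S22
S22 first seen at step 8, revisited at step 13.
Cycle length = 13 - 8 = 5

5


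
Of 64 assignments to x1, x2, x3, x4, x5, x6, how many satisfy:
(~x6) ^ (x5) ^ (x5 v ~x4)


CNF with 3 clauses over 6 vars (64 assignments).
An assignment satisfies CNF iff every clause has >=1 true literal.
Check each row (bits = x1,x2,x3,x4,x5,x6; clause T/F shown):
  row 0 [000000]: clauses=TFT -> 0
  row 1 [000001]: clauses=FFT -> 0
  row 2 [000010]: clauses=TTT -> 1
  row 3 [000011]: clauses=FTT -> 0
  row 4 [000100]: clauses=TFF -> 0
  (every remaining row is evaluated the same way; all 64 results are listed next)
Full result column, 8 rows per line (x1,x2,x3 fixed per line; x4,x5,x6 runs 000..111 left to right):
  rows 0-7 [x1,x2,x3=000]: 00100010  (ones: 2)
  rows 8-15 [x1,x2,x3=001]: 00100010  (ones: 2)
  rows 16-23 [x1,x2,x3=010]: 00100010  (ones: 2)
  rows 24-31 [x1,x2,x3=011]: 00100010  (ones: 2)
  rows 32-39 [x1,x2,x3=100]: 00100010  (ones: 2)
  rows 40-47 [x1,x2,x3=101]: 00100010  (ones: 2)
  rows 48-55 [x1,x2,x3=110]: 00100010  (ones: 2)
  rows 56-63 [x1,x2,x3=111]: 00100010  (ones: 2)
Satisfying assignments = 2+2+2+2+2+2+2+2 = 16

16


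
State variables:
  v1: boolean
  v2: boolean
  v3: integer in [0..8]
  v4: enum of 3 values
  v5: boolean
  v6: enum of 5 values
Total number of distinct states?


State space = product of domain sizes of all variables.
Domain sizes:
  v1 (boolean): 2
  v2 (boolean): 2
  v3 (integer in [0..8]): 9
  v4 (enum of 3 values): 3
  v5 (boolean): 2
  v6 (enum of 5 values): 5
Product = 2 * 2 * 9 * 3 * 2 * 5 = 1080

1080


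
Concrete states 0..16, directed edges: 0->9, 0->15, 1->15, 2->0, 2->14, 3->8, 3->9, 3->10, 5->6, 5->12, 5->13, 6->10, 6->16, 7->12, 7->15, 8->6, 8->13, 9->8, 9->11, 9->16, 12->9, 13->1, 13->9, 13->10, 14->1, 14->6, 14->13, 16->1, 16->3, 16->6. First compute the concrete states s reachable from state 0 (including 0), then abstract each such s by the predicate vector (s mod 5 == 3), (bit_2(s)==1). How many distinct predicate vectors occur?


BFS from 0:
Concrete reachable: {0, 1, 3, 6, 8, 9, 10, 11, 13, 15, 16}
Abstract via predicates (s mod 5 == 3), (bit_2(s)==1):
  (0,0) <- {0, 1, 9, 10, 11, 16}
  (0,1) <- {6, 15}
  (1,0) <- {3, 8}
  (1,1) <- {13}
Distinct abstract states = 4

4


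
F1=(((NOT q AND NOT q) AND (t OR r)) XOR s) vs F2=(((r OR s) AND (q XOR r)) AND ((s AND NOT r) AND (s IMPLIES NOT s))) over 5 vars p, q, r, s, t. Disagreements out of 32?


F1 = (((NOT q AND NOT q) AND (t OR r)) XOR s)
F2 = (((r OR s) AND (q XOR r)) AND ((s AND NOT r) AND (s IMPLIES NOT s)))
Evaluate both on each of 32 rows (bits = p,q,r,s,t):
  row 0 [00000]: F1=0 F2=0 -> 0
  row 1 [00001]: F1=1 F2=0 (differ) -> 1
  row 2 [00010]: F1=1 F2=0 (differ) -> 1
  row 3 [00011]: F1=0 F2=0 -> 0
  row 4 [00100]: F1=1 F2=0 (differ) -> 1
  row 5 [00101]: F1=1 F2=0 (differ) -> 1
  row 6 [00110]: F1=0 F2=0 -> 0
  row 7 [00111]: F1=0 F2=0 -> 0
  row 8 [01000]: F1=0 F2=0 -> 0
  row 9 [01001]: F1=0 F2=0 -> 0
  row 10 [01010]: F1=1 F2=0 (differ) -> 1
  row 11 [01011]: F1=1 F2=0 (differ) -> 1
  row 12 [01100]: F1=0 F2=0 -> 0
  row 13 [01101]: F1=0 F2=0 -> 0
  row 14 [01110]: F1=1 F2=0 (differ) -> 1
  row 15 [01111]: F1=1 F2=0 (differ) -> 1
  row 16 [10000]: F1=0 F2=0 -> 0
  row 17 [10001]: F1=1 F2=0 (differ) -> 1
  row 18 [10010]: F1=1 F2=0 (differ) -> 1
  row 19 [10011]: F1=0 F2=0 -> 0
  row 20 [10100]: F1=1 F2=0 (differ) -> 1
  row 21 [10101]: F1=1 F2=0 (differ) -> 1
  row 22 [10110]: F1=0 F2=0 -> 0
  row 23 [10111]: F1=0 F2=0 -> 0
  row 24 [11000]: F1=0 F2=0 -> 0
  row 25 [11001]: F1=0 F2=0 -> 0
  row 26 [11010]: F1=1 F2=0 (differ) -> 1
  row 27 [11011]: F1=1 F2=0 (differ) -> 1
  row 28 [11100]: F1=0 F2=0 -> 0
  row 29 [11101]: F1=0 F2=0 -> 0
  row 30 [11110]: F1=1 F2=0 (differ) -> 1
  row 31 [11111]: F1=1 F2=0 (differ) -> 1
Full result column, 8 rows per line (p,q fixed per line; r,s,t runs 000..111 left to right):
  rows 0-7 [p,q=00]: 01101100  (ones: 4)
  rows 8-15 [p,q=01]: 00110011  (ones: 4)
  rows 16-23 [p,q=10]: 01101100  (ones: 4)
  rows 24-31 [p,q=11]: 00110011  (ones: 4)
Disagreements = 4+4+4+4 = 16

16


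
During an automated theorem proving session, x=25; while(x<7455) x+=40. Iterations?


Step 1: x goes from 25 toward 7455 by 40; the body runs while x<7455, so iterations = ceil((bound-start)/step)
Step 2: Distance=7430
Step 3: ceil(7430/40)=186

186


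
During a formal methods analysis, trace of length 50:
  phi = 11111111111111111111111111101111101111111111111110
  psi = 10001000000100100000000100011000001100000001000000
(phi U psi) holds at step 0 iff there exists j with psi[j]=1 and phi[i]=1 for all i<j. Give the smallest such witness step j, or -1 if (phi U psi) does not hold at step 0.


(phi U psi) at 0: need smallest j with psi[j]=1 and phi[i]=1 for all i in [0,j).
Scan from step 0:
  step 0: psi=1 and phi held for [0,0) -> witness found
Witness step = 0

0


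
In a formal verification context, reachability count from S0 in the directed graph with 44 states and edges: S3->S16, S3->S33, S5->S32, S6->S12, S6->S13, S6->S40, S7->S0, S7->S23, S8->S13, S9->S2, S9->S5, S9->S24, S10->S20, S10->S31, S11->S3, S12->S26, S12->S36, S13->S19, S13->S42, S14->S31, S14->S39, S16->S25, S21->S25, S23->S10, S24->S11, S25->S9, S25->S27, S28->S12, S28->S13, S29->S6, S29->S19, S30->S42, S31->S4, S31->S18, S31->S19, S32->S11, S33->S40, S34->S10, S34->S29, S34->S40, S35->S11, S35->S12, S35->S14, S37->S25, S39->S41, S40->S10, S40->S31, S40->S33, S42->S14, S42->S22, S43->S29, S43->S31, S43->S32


BFS from S0:
  layer 0: {S0}
Reachable set: {S0}
Count = 1

1


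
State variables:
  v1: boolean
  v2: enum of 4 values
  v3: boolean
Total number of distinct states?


State space = product of domain sizes of all variables.
Domain sizes:
  v1 (boolean): 2
  v2 (enum of 4 values): 4
  v3 (boolean): 2
Product = 2 * 4 * 2 = 16

16


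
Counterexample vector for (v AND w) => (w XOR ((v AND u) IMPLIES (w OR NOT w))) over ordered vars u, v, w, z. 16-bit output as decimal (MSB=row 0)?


F1 = (v AND w)
F2 = (w XOR ((v AND u) IMPLIES (w OR NOT w)))
Counterexample to F1=>F2 is where F1=1 and F2=0.
Evaluate each row (bits = u,v,w,z, MSB first):
  row 0 [0000]: F1=0 F2=1 -> F1&~F2 -> 0
  row 1 [0001]: F1=0 F2=1 -> F1&~F2 -> 0
  row 2 [0010]: F1=0 F2=0 -> F1&~F2 -> 0
  row 3 [0011]: F1=0 F2=0 -> F1&~F2 -> 0
  row 4 [0100]: F1=0 F2=1 -> F1&~F2 -> 0
  row 5 [0101]: F1=0 F2=1 -> F1&~F2 -> 0
  row 6 [0110]: F1=1 F2=0 -> F1&~F2 -> 1
  row 7 [0111]: F1=1 F2=0 -> F1&~F2 -> 1
  row 8 [1000]: F1=0 F2=1 -> F1&~F2 -> 0
  row 9 [1001]: F1=0 F2=1 -> F1&~F2 -> 0
  row 10 [1010]: F1=0 F2=0 -> F1&~F2 -> 0
  row 11 [1011]: F1=0 F2=0 -> F1&~F2 -> 0
  row 12 [1100]: F1=0 F2=1 -> F1&~F2 -> 0
  row 13 [1101]: F1=0 F2=1 -> F1&~F2 -> 0
  row 14 [1110]: F1=1 F2=0 -> F1&~F2 -> 1
  row 15 [1111]: F1=1 F2=0 -> F1&~F2 -> 1
Full result column, 4 rows per line (u,v fixed per line; w,z runs 00..11 left to right):
  rows 0-3 [u,v=00]: 0000  = hex 0
  rows 4-7 [u,v=01]: 0011  = hex 3
  rows 8-11 [u,v=10]: 0000  = hex 0
  rows 12-15 [u,v=11]: 0011  = hex 3
Counterexample vector (row 0 .. row 15) = 0000001100000011
Output column grouped in 4s = 0000 0011 0000 0011 = 0x0303
Convert to decimal digit by digit (value = value*16 + digit):
  0 -> 0
  0*16 + 3 = 3
  3*16 + 0 = 48
  48*16 + 3 = 771
Decimal = 771

771
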